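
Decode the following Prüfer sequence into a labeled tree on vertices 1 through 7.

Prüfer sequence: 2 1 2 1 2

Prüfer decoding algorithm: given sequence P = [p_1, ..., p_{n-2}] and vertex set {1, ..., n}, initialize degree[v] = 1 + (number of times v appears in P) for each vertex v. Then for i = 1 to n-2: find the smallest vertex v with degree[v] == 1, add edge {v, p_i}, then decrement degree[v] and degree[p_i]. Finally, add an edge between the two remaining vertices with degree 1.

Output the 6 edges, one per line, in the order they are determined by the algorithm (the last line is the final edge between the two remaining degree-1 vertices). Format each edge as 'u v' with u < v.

Initial degrees: {1:3, 2:4, 3:1, 4:1, 5:1, 6:1, 7:1}
Step 1: smallest deg-1 vertex = 3, p_1 = 2. Add edge {2,3}. Now deg[3]=0, deg[2]=3.
Step 2: smallest deg-1 vertex = 4, p_2 = 1. Add edge {1,4}. Now deg[4]=0, deg[1]=2.
Step 3: smallest deg-1 vertex = 5, p_3 = 2. Add edge {2,5}. Now deg[5]=0, deg[2]=2.
Step 4: smallest deg-1 vertex = 6, p_4 = 1. Add edge {1,6}. Now deg[6]=0, deg[1]=1.
Step 5: smallest deg-1 vertex = 1, p_5 = 2. Add edge {1,2}. Now deg[1]=0, deg[2]=1.
Final: two remaining deg-1 vertices are 2, 7. Add edge {2,7}.

Answer: 2 3
1 4
2 5
1 6
1 2
2 7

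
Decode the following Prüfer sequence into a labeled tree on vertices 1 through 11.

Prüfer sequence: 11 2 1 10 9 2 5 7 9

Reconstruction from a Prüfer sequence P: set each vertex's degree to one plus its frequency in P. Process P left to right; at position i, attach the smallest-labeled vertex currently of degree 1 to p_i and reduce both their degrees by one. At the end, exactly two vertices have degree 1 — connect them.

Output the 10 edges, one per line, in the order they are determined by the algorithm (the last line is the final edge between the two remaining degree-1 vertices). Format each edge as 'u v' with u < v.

Answer: 3 11
2 4
1 6
1 10
8 9
2 10
2 5
5 7
7 9
9 11

Derivation:
Initial degrees: {1:2, 2:3, 3:1, 4:1, 5:2, 6:1, 7:2, 8:1, 9:3, 10:2, 11:2}
Step 1: smallest deg-1 vertex = 3, p_1 = 11. Add edge {3,11}. Now deg[3]=0, deg[11]=1.
Step 2: smallest deg-1 vertex = 4, p_2 = 2. Add edge {2,4}. Now deg[4]=0, deg[2]=2.
Step 3: smallest deg-1 vertex = 6, p_3 = 1. Add edge {1,6}. Now deg[6]=0, deg[1]=1.
Step 4: smallest deg-1 vertex = 1, p_4 = 10. Add edge {1,10}. Now deg[1]=0, deg[10]=1.
Step 5: smallest deg-1 vertex = 8, p_5 = 9. Add edge {8,9}. Now deg[8]=0, deg[9]=2.
Step 6: smallest deg-1 vertex = 10, p_6 = 2. Add edge {2,10}. Now deg[10]=0, deg[2]=1.
Step 7: smallest deg-1 vertex = 2, p_7 = 5. Add edge {2,5}. Now deg[2]=0, deg[5]=1.
Step 8: smallest deg-1 vertex = 5, p_8 = 7. Add edge {5,7}. Now deg[5]=0, deg[7]=1.
Step 9: smallest deg-1 vertex = 7, p_9 = 9. Add edge {7,9}. Now deg[7]=0, deg[9]=1.
Final: two remaining deg-1 vertices are 9, 11. Add edge {9,11}.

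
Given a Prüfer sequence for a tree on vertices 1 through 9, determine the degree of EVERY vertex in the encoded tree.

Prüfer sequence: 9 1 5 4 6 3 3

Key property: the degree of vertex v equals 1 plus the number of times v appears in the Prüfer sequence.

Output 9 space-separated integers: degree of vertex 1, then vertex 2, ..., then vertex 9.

p_1 = 9: count[9] becomes 1
p_2 = 1: count[1] becomes 1
p_3 = 5: count[5] becomes 1
p_4 = 4: count[4] becomes 1
p_5 = 6: count[6] becomes 1
p_6 = 3: count[3] becomes 1
p_7 = 3: count[3] becomes 2
Degrees (1 + count): deg[1]=1+1=2, deg[2]=1+0=1, deg[3]=1+2=3, deg[4]=1+1=2, deg[5]=1+1=2, deg[6]=1+1=2, deg[7]=1+0=1, deg[8]=1+0=1, deg[9]=1+1=2

Answer: 2 1 3 2 2 2 1 1 2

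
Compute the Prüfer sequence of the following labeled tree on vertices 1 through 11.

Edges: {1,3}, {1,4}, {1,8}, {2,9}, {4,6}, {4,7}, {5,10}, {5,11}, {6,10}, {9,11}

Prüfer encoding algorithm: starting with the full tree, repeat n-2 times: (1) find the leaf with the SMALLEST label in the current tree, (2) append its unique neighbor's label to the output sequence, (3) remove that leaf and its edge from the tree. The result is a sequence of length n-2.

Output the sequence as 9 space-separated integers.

Answer: 9 1 4 1 4 6 10 11 5

Derivation:
Step 1: leaves = {2,3,7,8}. Remove smallest leaf 2, emit neighbor 9.
Step 2: leaves = {3,7,8,9}. Remove smallest leaf 3, emit neighbor 1.
Step 3: leaves = {7,8,9}. Remove smallest leaf 7, emit neighbor 4.
Step 4: leaves = {8,9}. Remove smallest leaf 8, emit neighbor 1.
Step 5: leaves = {1,9}. Remove smallest leaf 1, emit neighbor 4.
Step 6: leaves = {4,9}. Remove smallest leaf 4, emit neighbor 6.
Step 7: leaves = {6,9}. Remove smallest leaf 6, emit neighbor 10.
Step 8: leaves = {9,10}. Remove smallest leaf 9, emit neighbor 11.
Step 9: leaves = {10,11}. Remove smallest leaf 10, emit neighbor 5.
Done: 2 vertices remain (5, 11). Sequence = [9 1 4 1 4 6 10 11 5]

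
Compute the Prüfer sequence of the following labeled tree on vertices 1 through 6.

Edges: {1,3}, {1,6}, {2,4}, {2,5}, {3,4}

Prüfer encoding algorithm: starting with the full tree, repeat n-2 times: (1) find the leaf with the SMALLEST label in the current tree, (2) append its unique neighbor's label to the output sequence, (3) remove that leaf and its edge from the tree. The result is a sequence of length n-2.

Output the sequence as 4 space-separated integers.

Answer: 2 4 3 1

Derivation:
Step 1: leaves = {5,6}. Remove smallest leaf 5, emit neighbor 2.
Step 2: leaves = {2,6}. Remove smallest leaf 2, emit neighbor 4.
Step 3: leaves = {4,6}. Remove smallest leaf 4, emit neighbor 3.
Step 4: leaves = {3,6}. Remove smallest leaf 3, emit neighbor 1.
Done: 2 vertices remain (1, 6). Sequence = [2 4 3 1]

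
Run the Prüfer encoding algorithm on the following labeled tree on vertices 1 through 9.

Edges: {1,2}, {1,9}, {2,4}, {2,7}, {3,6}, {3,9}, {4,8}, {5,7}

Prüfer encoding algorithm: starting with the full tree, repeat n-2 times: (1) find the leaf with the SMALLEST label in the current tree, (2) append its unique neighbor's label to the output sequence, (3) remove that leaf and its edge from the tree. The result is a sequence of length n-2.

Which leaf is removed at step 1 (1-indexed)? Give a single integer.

Step 1: current leaves = {5,6,8}. Remove leaf 5 (neighbor: 7).

Answer: 5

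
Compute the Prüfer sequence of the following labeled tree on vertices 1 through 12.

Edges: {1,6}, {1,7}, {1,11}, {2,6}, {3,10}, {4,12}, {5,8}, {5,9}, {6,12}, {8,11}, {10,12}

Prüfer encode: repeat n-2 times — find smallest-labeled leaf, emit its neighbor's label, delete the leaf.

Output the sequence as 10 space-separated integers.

Answer: 6 10 12 1 5 8 11 12 1 6

Derivation:
Step 1: leaves = {2,3,4,7,9}. Remove smallest leaf 2, emit neighbor 6.
Step 2: leaves = {3,4,7,9}. Remove smallest leaf 3, emit neighbor 10.
Step 3: leaves = {4,7,9,10}. Remove smallest leaf 4, emit neighbor 12.
Step 4: leaves = {7,9,10}. Remove smallest leaf 7, emit neighbor 1.
Step 5: leaves = {9,10}. Remove smallest leaf 9, emit neighbor 5.
Step 6: leaves = {5,10}. Remove smallest leaf 5, emit neighbor 8.
Step 7: leaves = {8,10}. Remove smallest leaf 8, emit neighbor 11.
Step 8: leaves = {10,11}. Remove smallest leaf 10, emit neighbor 12.
Step 9: leaves = {11,12}. Remove smallest leaf 11, emit neighbor 1.
Step 10: leaves = {1,12}. Remove smallest leaf 1, emit neighbor 6.
Done: 2 vertices remain (6, 12). Sequence = [6 10 12 1 5 8 11 12 1 6]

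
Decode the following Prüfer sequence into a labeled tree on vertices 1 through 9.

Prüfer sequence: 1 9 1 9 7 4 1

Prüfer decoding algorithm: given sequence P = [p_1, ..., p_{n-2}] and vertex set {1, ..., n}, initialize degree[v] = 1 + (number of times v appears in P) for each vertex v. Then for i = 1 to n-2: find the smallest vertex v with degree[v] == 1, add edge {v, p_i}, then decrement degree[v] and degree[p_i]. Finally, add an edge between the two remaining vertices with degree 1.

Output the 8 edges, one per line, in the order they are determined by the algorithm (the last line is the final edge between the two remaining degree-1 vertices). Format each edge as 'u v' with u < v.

Initial degrees: {1:4, 2:1, 3:1, 4:2, 5:1, 6:1, 7:2, 8:1, 9:3}
Step 1: smallest deg-1 vertex = 2, p_1 = 1. Add edge {1,2}. Now deg[2]=0, deg[1]=3.
Step 2: smallest deg-1 vertex = 3, p_2 = 9. Add edge {3,9}. Now deg[3]=0, deg[9]=2.
Step 3: smallest deg-1 vertex = 5, p_3 = 1. Add edge {1,5}. Now deg[5]=0, deg[1]=2.
Step 4: smallest deg-1 vertex = 6, p_4 = 9. Add edge {6,9}. Now deg[6]=0, deg[9]=1.
Step 5: smallest deg-1 vertex = 8, p_5 = 7. Add edge {7,8}. Now deg[8]=0, deg[7]=1.
Step 6: smallest deg-1 vertex = 7, p_6 = 4. Add edge {4,7}. Now deg[7]=0, deg[4]=1.
Step 7: smallest deg-1 vertex = 4, p_7 = 1. Add edge {1,4}. Now deg[4]=0, deg[1]=1.
Final: two remaining deg-1 vertices are 1, 9. Add edge {1,9}.

Answer: 1 2
3 9
1 5
6 9
7 8
4 7
1 4
1 9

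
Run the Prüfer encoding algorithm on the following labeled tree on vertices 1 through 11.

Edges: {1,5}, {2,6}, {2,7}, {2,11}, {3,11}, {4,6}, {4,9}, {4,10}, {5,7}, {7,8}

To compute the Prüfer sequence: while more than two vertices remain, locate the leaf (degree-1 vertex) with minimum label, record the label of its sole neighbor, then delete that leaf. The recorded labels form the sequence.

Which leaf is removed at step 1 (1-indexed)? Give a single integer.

Answer: 1

Derivation:
Step 1: current leaves = {1,3,8,9,10}. Remove leaf 1 (neighbor: 5).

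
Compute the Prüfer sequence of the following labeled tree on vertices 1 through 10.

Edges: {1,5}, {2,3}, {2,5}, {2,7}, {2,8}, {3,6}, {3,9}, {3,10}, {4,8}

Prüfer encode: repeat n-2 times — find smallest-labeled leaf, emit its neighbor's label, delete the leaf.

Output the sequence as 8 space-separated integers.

Step 1: leaves = {1,4,6,7,9,10}. Remove smallest leaf 1, emit neighbor 5.
Step 2: leaves = {4,5,6,7,9,10}. Remove smallest leaf 4, emit neighbor 8.
Step 3: leaves = {5,6,7,8,9,10}. Remove smallest leaf 5, emit neighbor 2.
Step 4: leaves = {6,7,8,9,10}. Remove smallest leaf 6, emit neighbor 3.
Step 5: leaves = {7,8,9,10}. Remove smallest leaf 7, emit neighbor 2.
Step 6: leaves = {8,9,10}. Remove smallest leaf 8, emit neighbor 2.
Step 7: leaves = {2,9,10}. Remove smallest leaf 2, emit neighbor 3.
Step 8: leaves = {9,10}. Remove smallest leaf 9, emit neighbor 3.
Done: 2 vertices remain (3, 10). Sequence = [5 8 2 3 2 2 3 3]

Answer: 5 8 2 3 2 2 3 3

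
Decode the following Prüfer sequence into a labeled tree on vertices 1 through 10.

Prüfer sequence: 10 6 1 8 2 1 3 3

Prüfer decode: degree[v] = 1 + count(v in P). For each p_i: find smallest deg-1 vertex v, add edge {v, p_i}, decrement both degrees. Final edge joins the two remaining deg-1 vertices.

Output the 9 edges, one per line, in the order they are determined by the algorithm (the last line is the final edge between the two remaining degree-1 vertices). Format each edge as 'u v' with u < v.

Initial degrees: {1:3, 2:2, 3:3, 4:1, 5:1, 6:2, 7:1, 8:2, 9:1, 10:2}
Step 1: smallest deg-1 vertex = 4, p_1 = 10. Add edge {4,10}. Now deg[4]=0, deg[10]=1.
Step 2: smallest deg-1 vertex = 5, p_2 = 6. Add edge {5,6}. Now deg[5]=0, deg[6]=1.
Step 3: smallest deg-1 vertex = 6, p_3 = 1. Add edge {1,6}. Now deg[6]=0, deg[1]=2.
Step 4: smallest deg-1 vertex = 7, p_4 = 8. Add edge {7,8}. Now deg[7]=0, deg[8]=1.
Step 5: smallest deg-1 vertex = 8, p_5 = 2. Add edge {2,8}. Now deg[8]=0, deg[2]=1.
Step 6: smallest deg-1 vertex = 2, p_6 = 1. Add edge {1,2}. Now deg[2]=0, deg[1]=1.
Step 7: smallest deg-1 vertex = 1, p_7 = 3. Add edge {1,3}. Now deg[1]=0, deg[3]=2.
Step 8: smallest deg-1 vertex = 9, p_8 = 3. Add edge {3,9}. Now deg[9]=0, deg[3]=1.
Final: two remaining deg-1 vertices are 3, 10. Add edge {3,10}.

Answer: 4 10
5 6
1 6
7 8
2 8
1 2
1 3
3 9
3 10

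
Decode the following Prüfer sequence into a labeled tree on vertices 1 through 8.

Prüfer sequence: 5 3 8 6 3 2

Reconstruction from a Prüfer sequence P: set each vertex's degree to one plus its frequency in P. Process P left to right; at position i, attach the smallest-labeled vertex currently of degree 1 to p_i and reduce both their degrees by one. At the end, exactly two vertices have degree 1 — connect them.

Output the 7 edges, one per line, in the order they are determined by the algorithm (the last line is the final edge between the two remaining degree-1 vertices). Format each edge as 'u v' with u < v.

Initial degrees: {1:1, 2:2, 3:3, 4:1, 5:2, 6:2, 7:1, 8:2}
Step 1: smallest deg-1 vertex = 1, p_1 = 5. Add edge {1,5}. Now deg[1]=0, deg[5]=1.
Step 2: smallest deg-1 vertex = 4, p_2 = 3. Add edge {3,4}. Now deg[4]=0, deg[3]=2.
Step 3: smallest deg-1 vertex = 5, p_3 = 8. Add edge {5,8}. Now deg[5]=0, deg[8]=1.
Step 4: smallest deg-1 vertex = 7, p_4 = 6. Add edge {6,7}. Now deg[7]=0, deg[6]=1.
Step 5: smallest deg-1 vertex = 6, p_5 = 3. Add edge {3,6}. Now deg[6]=0, deg[3]=1.
Step 6: smallest deg-1 vertex = 3, p_6 = 2. Add edge {2,3}. Now deg[3]=0, deg[2]=1.
Final: two remaining deg-1 vertices are 2, 8. Add edge {2,8}.

Answer: 1 5
3 4
5 8
6 7
3 6
2 3
2 8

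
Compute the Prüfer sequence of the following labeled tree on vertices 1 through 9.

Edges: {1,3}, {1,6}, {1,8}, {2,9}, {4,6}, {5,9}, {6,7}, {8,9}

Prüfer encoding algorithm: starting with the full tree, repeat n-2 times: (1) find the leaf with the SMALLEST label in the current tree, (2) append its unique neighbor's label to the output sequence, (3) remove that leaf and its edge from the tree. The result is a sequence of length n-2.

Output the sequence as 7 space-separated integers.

Step 1: leaves = {2,3,4,5,7}. Remove smallest leaf 2, emit neighbor 9.
Step 2: leaves = {3,4,5,7}. Remove smallest leaf 3, emit neighbor 1.
Step 3: leaves = {4,5,7}. Remove smallest leaf 4, emit neighbor 6.
Step 4: leaves = {5,7}. Remove smallest leaf 5, emit neighbor 9.
Step 5: leaves = {7,9}. Remove smallest leaf 7, emit neighbor 6.
Step 6: leaves = {6,9}. Remove smallest leaf 6, emit neighbor 1.
Step 7: leaves = {1,9}. Remove smallest leaf 1, emit neighbor 8.
Done: 2 vertices remain (8, 9). Sequence = [9 1 6 9 6 1 8]

Answer: 9 1 6 9 6 1 8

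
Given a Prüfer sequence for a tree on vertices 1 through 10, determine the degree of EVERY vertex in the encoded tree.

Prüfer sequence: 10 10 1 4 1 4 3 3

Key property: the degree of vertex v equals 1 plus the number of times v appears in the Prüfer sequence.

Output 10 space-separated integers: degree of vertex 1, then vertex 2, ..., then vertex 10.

Answer: 3 1 3 3 1 1 1 1 1 3

Derivation:
p_1 = 10: count[10] becomes 1
p_2 = 10: count[10] becomes 2
p_3 = 1: count[1] becomes 1
p_4 = 4: count[4] becomes 1
p_5 = 1: count[1] becomes 2
p_6 = 4: count[4] becomes 2
p_7 = 3: count[3] becomes 1
p_8 = 3: count[3] becomes 2
Degrees (1 + count): deg[1]=1+2=3, deg[2]=1+0=1, deg[3]=1+2=3, deg[4]=1+2=3, deg[5]=1+0=1, deg[6]=1+0=1, deg[7]=1+0=1, deg[8]=1+0=1, deg[9]=1+0=1, deg[10]=1+2=3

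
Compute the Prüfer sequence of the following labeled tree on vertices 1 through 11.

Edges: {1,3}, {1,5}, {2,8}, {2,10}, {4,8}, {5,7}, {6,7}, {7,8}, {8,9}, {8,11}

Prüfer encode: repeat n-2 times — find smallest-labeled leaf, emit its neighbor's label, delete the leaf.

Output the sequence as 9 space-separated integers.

Step 1: leaves = {3,4,6,9,10,11}. Remove smallest leaf 3, emit neighbor 1.
Step 2: leaves = {1,4,6,9,10,11}. Remove smallest leaf 1, emit neighbor 5.
Step 3: leaves = {4,5,6,9,10,11}. Remove smallest leaf 4, emit neighbor 8.
Step 4: leaves = {5,6,9,10,11}. Remove smallest leaf 5, emit neighbor 7.
Step 5: leaves = {6,9,10,11}. Remove smallest leaf 6, emit neighbor 7.
Step 6: leaves = {7,9,10,11}. Remove smallest leaf 7, emit neighbor 8.
Step 7: leaves = {9,10,11}. Remove smallest leaf 9, emit neighbor 8.
Step 8: leaves = {10,11}. Remove smallest leaf 10, emit neighbor 2.
Step 9: leaves = {2,11}. Remove smallest leaf 2, emit neighbor 8.
Done: 2 vertices remain (8, 11). Sequence = [1 5 8 7 7 8 8 2 8]

Answer: 1 5 8 7 7 8 8 2 8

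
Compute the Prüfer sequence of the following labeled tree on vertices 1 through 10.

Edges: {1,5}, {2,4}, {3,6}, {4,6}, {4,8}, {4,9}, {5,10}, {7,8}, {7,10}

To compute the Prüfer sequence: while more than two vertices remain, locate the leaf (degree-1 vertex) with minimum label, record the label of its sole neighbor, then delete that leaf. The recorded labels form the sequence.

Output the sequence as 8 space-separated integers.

Step 1: leaves = {1,2,3,9}. Remove smallest leaf 1, emit neighbor 5.
Step 2: leaves = {2,3,5,9}. Remove smallest leaf 2, emit neighbor 4.
Step 3: leaves = {3,5,9}. Remove smallest leaf 3, emit neighbor 6.
Step 4: leaves = {5,6,9}. Remove smallest leaf 5, emit neighbor 10.
Step 5: leaves = {6,9,10}. Remove smallest leaf 6, emit neighbor 4.
Step 6: leaves = {9,10}. Remove smallest leaf 9, emit neighbor 4.
Step 7: leaves = {4,10}. Remove smallest leaf 4, emit neighbor 8.
Step 8: leaves = {8,10}. Remove smallest leaf 8, emit neighbor 7.
Done: 2 vertices remain (7, 10). Sequence = [5 4 6 10 4 4 8 7]

Answer: 5 4 6 10 4 4 8 7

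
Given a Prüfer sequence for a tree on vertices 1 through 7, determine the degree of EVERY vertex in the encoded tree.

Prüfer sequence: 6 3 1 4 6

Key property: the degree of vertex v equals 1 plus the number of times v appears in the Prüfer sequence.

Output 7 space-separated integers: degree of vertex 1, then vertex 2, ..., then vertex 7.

p_1 = 6: count[6] becomes 1
p_2 = 3: count[3] becomes 1
p_3 = 1: count[1] becomes 1
p_4 = 4: count[4] becomes 1
p_5 = 6: count[6] becomes 2
Degrees (1 + count): deg[1]=1+1=2, deg[2]=1+0=1, deg[3]=1+1=2, deg[4]=1+1=2, deg[5]=1+0=1, deg[6]=1+2=3, deg[7]=1+0=1

Answer: 2 1 2 2 1 3 1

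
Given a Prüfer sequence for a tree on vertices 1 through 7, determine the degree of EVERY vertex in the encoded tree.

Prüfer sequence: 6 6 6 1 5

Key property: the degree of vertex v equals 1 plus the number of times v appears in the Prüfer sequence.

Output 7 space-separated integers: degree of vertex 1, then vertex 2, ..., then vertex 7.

p_1 = 6: count[6] becomes 1
p_2 = 6: count[6] becomes 2
p_3 = 6: count[6] becomes 3
p_4 = 1: count[1] becomes 1
p_5 = 5: count[5] becomes 1
Degrees (1 + count): deg[1]=1+1=2, deg[2]=1+0=1, deg[3]=1+0=1, deg[4]=1+0=1, deg[5]=1+1=2, deg[6]=1+3=4, deg[7]=1+0=1

Answer: 2 1 1 1 2 4 1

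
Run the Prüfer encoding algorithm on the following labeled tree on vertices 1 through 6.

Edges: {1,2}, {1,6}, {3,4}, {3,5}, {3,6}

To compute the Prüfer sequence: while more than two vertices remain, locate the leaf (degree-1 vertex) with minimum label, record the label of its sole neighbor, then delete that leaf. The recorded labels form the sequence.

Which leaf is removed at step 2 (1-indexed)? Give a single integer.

Step 1: current leaves = {2,4,5}. Remove leaf 2 (neighbor: 1).
Step 2: current leaves = {1,4,5}. Remove leaf 1 (neighbor: 6).

Answer: 1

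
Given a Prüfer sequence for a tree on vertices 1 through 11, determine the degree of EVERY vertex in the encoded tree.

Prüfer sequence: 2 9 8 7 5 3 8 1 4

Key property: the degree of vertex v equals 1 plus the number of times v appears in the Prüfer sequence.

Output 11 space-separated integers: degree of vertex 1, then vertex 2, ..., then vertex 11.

Answer: 2 2 2 2 2 1 2 3 2 1 1

Derivation:
p_1 = 2: count[2] becomes 1
p_2 = 9: count[9] becomes 1
p_3 = 8: count[8] becomes 1
p_4 = 7: count[7] becomes 1
p_5 = 5: count[5] becomes 1
p_6 = 3: count[3] becomes 1
p_7 = 8: count[8] becomes 2
p_8 = 1: count[1] becomes 1
p_9 = 4: count[4] becomes 1
Degrees (1 + count): deg[1]=1+1=2, deg[2]=1+1=2, deg[3]=1+1=2, deg[4]=1+1=2, deg[5]=1+1=2, deg[6]=1+0=1, deg[7]=1+1=2, deg[8]=1+2=3, deg[9]=1+1=2, deg[10]=1+0=1, deg[11]=1+0=1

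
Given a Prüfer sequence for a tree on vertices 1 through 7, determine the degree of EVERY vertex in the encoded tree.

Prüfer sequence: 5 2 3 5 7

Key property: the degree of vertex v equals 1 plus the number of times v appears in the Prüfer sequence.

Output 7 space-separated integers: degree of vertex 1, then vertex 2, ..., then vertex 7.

p_1 = 5: count[5] becomes 1
p_2 = 2: count[2] becomes 1
p_3 = 3: count[3] becomes 1
p_4 = 5: count[5] becomes 2
p_5 = 7: count[7] becomes 1
Degrees (1 + count): deg[1]=1+0=1, deg[2]=1+1=2, deg[3]=1+1=2, deg[4]=1+0=1, deg[5]=1+2=3, deg[6]=1+0=1, deg[7]=1+1=2

Answer: 1 2 2 1 3 1 2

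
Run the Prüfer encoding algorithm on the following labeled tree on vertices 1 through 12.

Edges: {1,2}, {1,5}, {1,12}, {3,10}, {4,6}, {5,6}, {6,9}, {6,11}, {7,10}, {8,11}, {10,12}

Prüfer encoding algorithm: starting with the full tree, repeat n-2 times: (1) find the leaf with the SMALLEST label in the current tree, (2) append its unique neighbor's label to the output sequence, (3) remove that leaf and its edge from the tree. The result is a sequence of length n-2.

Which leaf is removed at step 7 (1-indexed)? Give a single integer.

Step 1: current leaves = {2,3,4,7,8,9}. Remove leaf 2 (neighbor: 1).
Step 2: current leaves = {3,4,7,8,9}. Remove leaf 3 (neighbor: 10).
Step 3: current leaves = {4,7,8,9}. Remove leaf 4 (neighbor: 6).
Step 4: current leaves = {7,8,9}. Remove leaf 7 (neighbor: 10).
Step 5: current leaves = {8,9,10}. Remove leaf 8 (neighbor: 11).
Step 6: current leaves = {9,10,11}. Remove leaf 9 (neighbor: 6).
Step 7: current leaves = {10,11}. Remove leaf 10 (neighbor: 12).

Answer: 10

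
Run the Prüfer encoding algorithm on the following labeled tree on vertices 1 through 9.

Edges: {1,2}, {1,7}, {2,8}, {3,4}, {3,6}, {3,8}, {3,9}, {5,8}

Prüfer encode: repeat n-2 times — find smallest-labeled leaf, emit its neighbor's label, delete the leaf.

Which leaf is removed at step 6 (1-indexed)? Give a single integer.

Answer: 2

Derivation:
Step 1: current leaves = {4,5,6,7,9}. Remove leaf 4 (neighbor: 3).
Step 2: current leaves = {5,6,7,9}. Remove leaf 5 (neighbor: 8).
Step 3: current leaves = {6,7,9}. Remove leaf 6 (neighbor: 3).
Step 4: current leaves = {7,9}. Remove leaf 7 (neighbor: 1).
Step 5: current leaves = {1,9}. Remove leaf 1 (neighbor: 2).
Step 6: current leaves = {2,9}. Remove leaf 2 (neighbor: 8).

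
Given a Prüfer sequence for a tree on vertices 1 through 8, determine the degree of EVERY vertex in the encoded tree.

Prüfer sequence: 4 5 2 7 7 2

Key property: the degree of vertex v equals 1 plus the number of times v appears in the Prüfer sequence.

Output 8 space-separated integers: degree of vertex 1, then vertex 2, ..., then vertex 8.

p_1 = 4: count[4] becomes 1
p_2 = 5: count[5] becomes 1
p_3 = 2: count[2] becomes 1
p_4 = 7: count[7] becomes 1
p_5 = 7: count[7] becomes 2
p_6 = 2: count[2] becomes 2
Degrees (1 + count): deg[1]=1+0=1, deg[2]=1+2=3, deg[3]=1+0=1, deg[4]=1+1=2, deg[5]=1+1=2, deg[6]=1+0=1, deg[7]=1+2=3, deg[8]=1+0=1

Answer: 1 3 1 2 2 1 3 1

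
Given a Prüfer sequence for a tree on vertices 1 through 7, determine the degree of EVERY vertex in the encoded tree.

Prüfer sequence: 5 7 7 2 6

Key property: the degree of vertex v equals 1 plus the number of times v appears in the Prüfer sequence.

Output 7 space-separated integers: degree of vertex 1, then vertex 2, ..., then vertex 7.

p_1 = 5: count[5] becomes 1
p_2 = 7: count[7] becomes 1
p_3 = 7: count[7] becomes 2
p_4 = 2: count[2] becomes 1
p_5 = 6: count[6] becomes 1
Degrees (1 + count): deg[1]=1+0=1, deg[2]=1+1=2, deg[3]=1+0=1, deg[4]=1+0=1, deg[5]=1+1=2, deg[6]=1+1=2, deg[7]=1+2=3

Answer: 1 2 1 1 2 2 3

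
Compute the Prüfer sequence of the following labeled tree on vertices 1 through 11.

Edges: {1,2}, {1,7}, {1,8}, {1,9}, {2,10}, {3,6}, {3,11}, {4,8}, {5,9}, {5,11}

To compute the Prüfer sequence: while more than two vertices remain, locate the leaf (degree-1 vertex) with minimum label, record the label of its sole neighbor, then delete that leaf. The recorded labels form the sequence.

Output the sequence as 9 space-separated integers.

Step 1: leaves = {4,6,7,10}. Remove smallest leaf 4, emit neighbor 8.
Step 2: leaves = {6,7,8,10}. Remove smallest leaf 6, emit neighbor 3.
Step 3: leaves = {3,7,8,10}. Remove smallest leaf 3, emit neighbor 11.
Step 4: leaves = {7,8,10,11}. Remove smallest leaf 7, emit neighbor 1.
Step 5: leaves = {8,10,11}. Remove smallest leaf 8, emit neighbor 1.
Step 6: leaves = {10,11}. Remove smallest leaf 10, emit neighbor 2.
Step 7: leaves = {2,11}. Remove smallest leaf 2, emit neighbor 1.
Step 8: leaves = {1,11}. Remove smallest leaf 1, emit neighbor 9.
Step 9: leaves = {9,11}. Remove smallest leaf 9, emit neighbor 5.
Done: 2 vertices remain (5, 11). Sequence = [8 3 11 1 1 2 1 9 5]

Answer: 8 3 11 1 1 2 1 9 5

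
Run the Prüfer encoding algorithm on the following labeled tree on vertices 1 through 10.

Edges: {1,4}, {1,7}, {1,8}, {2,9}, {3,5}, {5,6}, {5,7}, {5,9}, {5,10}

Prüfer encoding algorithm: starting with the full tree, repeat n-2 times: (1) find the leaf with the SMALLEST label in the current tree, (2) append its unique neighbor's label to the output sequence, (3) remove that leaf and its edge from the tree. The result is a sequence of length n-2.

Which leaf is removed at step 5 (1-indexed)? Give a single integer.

Step 1: current leaves = {2,3,4,6,8,10}. Remove leaf 2 (neighbor: 9).
Step 2: current leaves = {3,4,6,8,9,10}. Remove leaf 3 (neighbor: 5).
Step 3: current leaves = {4,6,8,9,10}. Remove leaf 4 (neighbor: 1).
Step 4: current leaves = {6,8,9,10}. Remove leaf 6 (neighbor: 5).
Step 5: current leaves = {8,9,10}. Remove leaf 8 (neighbor: 1).

Answer: 8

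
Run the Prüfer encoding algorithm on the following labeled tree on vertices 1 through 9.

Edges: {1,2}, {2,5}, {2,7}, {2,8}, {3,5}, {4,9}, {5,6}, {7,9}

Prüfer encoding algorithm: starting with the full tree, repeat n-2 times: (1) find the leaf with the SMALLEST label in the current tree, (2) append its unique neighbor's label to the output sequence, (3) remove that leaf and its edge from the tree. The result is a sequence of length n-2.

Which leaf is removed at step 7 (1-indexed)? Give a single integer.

Answer: 2

Derivation:
Step 1: current leaves = {1,3,4,6,8}. Remove leaf 1 (neighbor: 2).
Step 2: current leaves = {3,4,6,8}. Remove leaf 3 (neighbor: 5).
Step 3: current leaves = {4,6,8}. Remove leaf 4 (neighbor: 9).
Step 4: current leaves = {6,8,9}. Remove leaf 6 (neighbor: 5).
Step 5: current leaves = {5,8,9}. Remove leaf 5 (neighbor: 2).
Step 6: current leaves = {8,9}. Remove leaf 8 (neighbor: 2).
Step 7: current leaves = {2,9}. Remove leaf 2 (neighbor: 7).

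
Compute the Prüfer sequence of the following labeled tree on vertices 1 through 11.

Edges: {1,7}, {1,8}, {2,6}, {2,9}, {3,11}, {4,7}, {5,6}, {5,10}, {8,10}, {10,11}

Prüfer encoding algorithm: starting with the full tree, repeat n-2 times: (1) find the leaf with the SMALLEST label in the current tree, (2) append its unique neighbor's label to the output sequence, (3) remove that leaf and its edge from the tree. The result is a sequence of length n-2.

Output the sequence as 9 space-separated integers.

Answer: 11 7 1 8 10 2 6 5 10

Derivation:
Step 1: leaves = {3,4,9}. Remove smallest leaf 3, emit neighbor 11.
Step 2: leaves = {4,9,11}. Remove smallest leaf 4, emit neighbor 7.
Step 3: leaves = {7,9,11}. Remove smallest leaf 7, emit neighbor 1.
Step 4: leaves = {1,9,11}. Remove smallest leaf 1, emit neighbor 8.
Step 5: leaves = {8,9,11}. Remove smallest leaf 8, emit neighbor 10.
Step 6: leaves = {9,11}. Remove smallest leaf 9, emit neighbor 2.
Step 7: leaves = {2,11}. Remove smallest leaf 2, emit neighbor 6.
Step 8: leaves = {6,11}. Remove smallest leaf 6, emit neighbor 5.
Step 9: leaves = {5,11}. Remove smallest leaf 5, emit neighbor 10.
Done: 2 vertices remain (10, 11). Sequence = [11 7 1 8 10 2 6 5 10]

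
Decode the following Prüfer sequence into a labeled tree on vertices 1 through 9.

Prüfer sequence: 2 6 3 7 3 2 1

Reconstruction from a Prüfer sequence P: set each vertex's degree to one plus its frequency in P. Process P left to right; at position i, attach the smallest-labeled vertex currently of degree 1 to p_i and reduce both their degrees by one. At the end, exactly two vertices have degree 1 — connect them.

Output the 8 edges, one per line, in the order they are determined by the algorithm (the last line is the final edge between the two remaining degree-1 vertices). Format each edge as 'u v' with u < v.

Answer: 2 4
5 6
3 6
7 8
3 7
2 3
1 2
1 9

Derivation:
Initial degrees: {1:2, 2:3, 3:3, 4:1, 5:1, 6:2, 7:2, 8:1, 9:1}
Step 1: smallest deg-1 vertex = 4, p_1 = 2. Add edge {2,4}. Now deg[4]=0, deg[2]=2.
Step 2: smallest deg-1 vertex = 5, p_2 = 6. Add edge {5,6}. Now deg[5]=0, deg[6]=1.
Step 3: smallest deg-1 vertex = 6, p_3 = 3. Add edge {3,6}. Now deg[6]=0, deg[3]=2.
Step 4: smallest deg-1 vertex = 8, p_4 = 7. Add edge {7,8}. Now deg[8]=0, deg[7]=1.
Step 5: smallest deg-1 vertex = 7, p_5 = 3. Add edge {3,7}. Now deg[7]=0, deg[3]=1.
Step 6: smallest deg-1 vertex = 3, p_6 = 2. Add edge {2,3}. Now deg[3]=0, deg[2]=1.
Step 7: smallest deg-1 vertex = 2, p_7 = 1. Add edge {1,2}. Now deg[2]=0, deg[1]=1.
Final: two remaining deg-1 vertices are 1, 9. Add edge {1,9}.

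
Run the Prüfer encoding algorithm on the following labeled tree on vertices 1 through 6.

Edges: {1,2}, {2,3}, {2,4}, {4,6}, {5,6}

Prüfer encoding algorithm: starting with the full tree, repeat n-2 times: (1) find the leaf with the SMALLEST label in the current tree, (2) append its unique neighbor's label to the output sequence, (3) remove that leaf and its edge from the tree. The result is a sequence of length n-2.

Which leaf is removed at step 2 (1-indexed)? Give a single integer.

Answer: 3

Derivation:
Step 1: current leaves = {1,3,5}. Remove leaf 1 (neighbor: 2).
Step 2: current leaves = {3,5}. Remove leaf 3 (neighbor: 2).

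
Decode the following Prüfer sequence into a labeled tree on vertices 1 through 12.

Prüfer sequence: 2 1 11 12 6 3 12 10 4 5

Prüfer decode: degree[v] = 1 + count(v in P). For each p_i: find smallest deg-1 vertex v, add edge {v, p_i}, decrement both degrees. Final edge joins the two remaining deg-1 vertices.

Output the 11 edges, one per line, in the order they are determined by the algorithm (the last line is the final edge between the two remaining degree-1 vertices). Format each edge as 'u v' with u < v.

Initial degrees: {1:2, 2:2, 3:2, 4:2, 5:2, 6:2, 7:1, 8:1, 9:1, 10:2, 11:2, 12:3}
Step 1: smallest deg-1 vertex = 7, p_1 = 2. Add edge {2,7}. Now deg[7]=0, deg[2]=1.
Step 2: smallest deg-1 vertex = 2, p_2 = 1. Add edge {1,2}. Now deg[2]=0, deg[1]=1.
Step 3: smallest deg-1 vertex = 1, p_3 = 11. Add edge {1,11}. Now deg[1]=0, deg[11]=1.
Step 4: smallest deg-1 vertex = 8, p_4 = 12. Add edge {8,12}. Now deg[8]=0, deg[12]=2.
Step 5: smallest deg-1 vertex = 9, p_5 = 6. Add edge {6,9}. Now deg[9]=0, deg[6]=1.
Step 6: smallest deg-1 vertex = 6, p_6 = 3. Add edge {3,6}. Now deg[6]=0, deg[3]=1.
Step 7: smallest deg-1 vertex = 3, p_7 = 12. Add edge {3,12}. Now deg[3]=0, deg[12]=1.
Step 8: smallest deg-1 vertex = 11, p_8 = 10. Add edge {10,11}. Now deg[11]=0, deg[10]=1.
Step 9: smallest deg-1 vertex = 10, p_9 = 4. Add edge {4,10}. Now deg[10]=0, deg[4]=1.
Step 10: smallest deg-1 vertex = 4, p_10 = 5. Add edge {4,5}. Now deg[4]=0, deg[5]=1.
Final: two remaining deg-1 vertices are 5, 12. Add edge {5,12}.

Answer: 2 7
1 2
1 11
8 12
6 9
3 6
3 12
10 11
4 10
4 5
5 12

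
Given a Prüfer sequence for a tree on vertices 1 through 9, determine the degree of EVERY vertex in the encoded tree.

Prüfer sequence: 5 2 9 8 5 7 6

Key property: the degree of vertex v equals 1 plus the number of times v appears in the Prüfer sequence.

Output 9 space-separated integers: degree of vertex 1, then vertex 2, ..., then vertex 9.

p_1 = 5: count[5] becomes 1
p_2 = 2: count[2] becomes 1
p_3 = 9: count[9] becomes 1
p_4 = 8: count[8] becomes 1
p_5 = 5: count[5] becomes 2
p_6 = 7: count[7] becomes 1
p_7 = 6: count[6] becomes 1
Degrees (1 + count): deg[1]=1+0=1, deg[2]=1+1=2, deg[3]=1+0=1, deg[4]=1+0=1, deg[5]=1+2=3, deg[6]=1+1=2, deg[7]=1+1=2, deg[8]=1+1=2, deg[9]=1+1=2

Answer: 1 2 1 1 3 2 2 2 2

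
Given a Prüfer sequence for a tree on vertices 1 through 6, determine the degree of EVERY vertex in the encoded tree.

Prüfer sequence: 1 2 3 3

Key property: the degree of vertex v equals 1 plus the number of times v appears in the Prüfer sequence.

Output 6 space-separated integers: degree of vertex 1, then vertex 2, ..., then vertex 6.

Answer: 2 2 3 1 1 1

Derivation:
p_1 = 1: count[1] becomes 1
p_2 = 2: count[2] becomes 1
p_3 = 3: count[3] becomes 1
p_4 = 3: count[3] becomes 2
Degrees (1 + count): deg[1]=1+1=2, deg[2]=1+1=2, deg[3]=1+2=3, deg[4]=1+0=1, deg[5]=1+0=1, deg[6]=1+0=1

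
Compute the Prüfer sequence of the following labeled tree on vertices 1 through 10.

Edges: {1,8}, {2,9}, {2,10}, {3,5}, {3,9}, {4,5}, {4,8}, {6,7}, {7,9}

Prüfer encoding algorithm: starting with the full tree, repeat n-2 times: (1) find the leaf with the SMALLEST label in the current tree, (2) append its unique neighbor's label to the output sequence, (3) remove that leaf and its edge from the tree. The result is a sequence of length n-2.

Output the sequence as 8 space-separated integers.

Answer: 8 7 9 4 5 3 9 2

Derivation:
Step 1: leaves = {1,6,10}. Remove smallest leaf 1, emit neighbor 8.
Step 2: leaves = {6,8,10}. Remove smallest leaf 6, emit neighbor 7.
Step 3: leaves = {7,8,10}. Remove smallest leaf 7, emit neighbor 9.
Step 4: leaves = {8,10}. Remove smallest leaf 8, emit neighbor 4.
Step 5: leaves = {4,10}. Remove smallest leaf 4, emit neighbor 5.
Step 6: leaves = {5,10}. Remove smallest leaf 5, emit neighbor 3.
Step 7: leaves = {3,10}. Remove smallest leaf 3, emit neighbor 9.
Step 8: leaves = {9,10}. Remove smallest leaf 9, emit neighbor 2.
Done: 2 vertices remain (2, 10). Sequence = [8 7 9 4 5 3 9 2]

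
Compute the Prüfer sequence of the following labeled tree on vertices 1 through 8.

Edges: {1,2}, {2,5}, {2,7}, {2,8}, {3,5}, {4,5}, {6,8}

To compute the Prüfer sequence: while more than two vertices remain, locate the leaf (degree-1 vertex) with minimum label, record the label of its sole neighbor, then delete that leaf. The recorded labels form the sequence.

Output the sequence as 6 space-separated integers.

Answer: 2 5 5 2 8 2

Derivation:
Step 1: leaves = {1,3,4,6,7}. Remove smallest leaf 1, emit neighbor 2.
Step 2: leaves = {3,4,6,7}. Remove smallest leaf 3, emit neighbor 5.
Step 3: leaves = {4,6,7}. Remove smallest leaf 4, emit neighbor 5.
Step 4: leaves = {5,6,7}. Remove smallest leaf 5, emit neighbor 2.
Step 5: leaves = {6,7}. Remove smallest leaf 6, emit neighbor 8.
Step 6: leaves = {7,8}. Remove smallest leaf 7, emit neighbor 2.
Done: 2 vertices remain (2, 8). Sequence = [2 5 5 2 8 2]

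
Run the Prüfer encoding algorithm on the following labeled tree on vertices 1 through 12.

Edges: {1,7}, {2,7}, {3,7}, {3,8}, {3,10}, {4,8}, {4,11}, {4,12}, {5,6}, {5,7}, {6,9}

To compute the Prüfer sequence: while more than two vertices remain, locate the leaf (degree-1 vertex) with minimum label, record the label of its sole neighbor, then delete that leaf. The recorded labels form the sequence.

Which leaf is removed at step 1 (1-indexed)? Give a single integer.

Answer: 1

Derivation:
Step 1: current leaves = {1,2,9,10,11,12}. Remove leaf 1 (neighbor: 7).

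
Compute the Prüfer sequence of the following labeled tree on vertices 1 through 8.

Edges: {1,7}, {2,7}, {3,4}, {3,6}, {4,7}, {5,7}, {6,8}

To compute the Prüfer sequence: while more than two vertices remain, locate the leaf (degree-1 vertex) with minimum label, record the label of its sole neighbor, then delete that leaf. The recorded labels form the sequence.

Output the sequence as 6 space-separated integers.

Answer: 7 7 7 4 3 6

Derivation:
Step 1: leaves = {1,2,5,8}. Remove smallest leaf 1, emit neighbor 7.
Step 2: leaves = {2,5,8}. Remove smallest leaf 2, emit neighbor 7.
Step 3: leaves = {5,8}. Remove smallest leaf 5, emit neighbor 7.
Step 4: leaves = {7,8}. Remove smallest leaf 7, emit neighbor 4.
Step 5: leaves = {4,8}. Remove smallest leaf 4, emit neighbor 3.
Step 6: leaves = {3,8}. Remove smallest leaf 3, emit neighbor 6.
Done: 2 vertices remain (6, 8). Sequence = [7 7 7 4 3 6]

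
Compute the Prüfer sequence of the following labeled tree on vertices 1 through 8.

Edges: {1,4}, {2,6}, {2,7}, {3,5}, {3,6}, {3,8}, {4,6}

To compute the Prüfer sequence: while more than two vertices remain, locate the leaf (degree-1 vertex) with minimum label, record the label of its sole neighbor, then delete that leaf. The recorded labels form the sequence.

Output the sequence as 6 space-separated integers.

Answer: 4 6 3 2 6 3

Derivation:
Step 1: leaves = {1,5,7,8}. Remove smallest leaf 1, emit neighbor 4.
Step 2: leaves = {4,5,7,8}. Remove smallest leaf 4, emit neighbor 6.
Step 3: leaves = {5,7,8}. Remove smallest leaf 5, emit neighbor 3.
Step 4: leaves = {7,8}. Remove smallest leaf 7, emit neighbor 2.
Step 5: leaves = {2,8}. Remove smallest leaf 2, emit neighbor 6.
Step 6: leaves = {6,8}. Remove smallest leaf 6, emit neighbor 3.
Done: 2 vertices remain (3, 8). Sequence = [4 6 3 2 6 3]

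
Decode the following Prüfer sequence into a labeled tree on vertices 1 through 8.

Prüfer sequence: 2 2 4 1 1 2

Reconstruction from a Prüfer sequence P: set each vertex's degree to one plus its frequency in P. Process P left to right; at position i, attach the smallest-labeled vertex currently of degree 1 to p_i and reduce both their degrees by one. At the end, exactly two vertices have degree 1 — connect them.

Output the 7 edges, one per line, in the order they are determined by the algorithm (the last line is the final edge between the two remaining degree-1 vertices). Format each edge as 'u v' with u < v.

Initial degrees: {1:3, 2:4, 3:1, 4:2, 5:1, 6:1, 7:1, 8:1}
Step 1: smallest deg-1 vertex = 3, p_1 = 2. Add edge {2,3}. Now deg[3]=0, deg[2]=3.
Step 2: smallest deg-1 vertex = 5, p_2 = 2. Add edge {2,5}. Now deg[5]=0, deg[2]=2.
Step 3: smallest deg-1 vertex = 6, p_3 = 4. Add edge {4,6}. Now deg[6]=0, deg[4]=1.
Step 4: smallest deg-1 vertex = 4, p_4 = 1. Add edge {1,4}. Now deg[4]=0, deg[1]=2.
Step 5: smallest deg-1 vertex = 7, p_5 = 1. Add edge {1,7}. Now deg[7]=0, deg[1]=1.
Step 6: smallest deg-1 vertex = 1, p_6 = 2. Add edge {1,2}. Now deg[1]=0, deg[2]=1.
Final: two remaining deg-1 vertices are 2, 8. Add edge {2,8}.

Answer: 2 3
2 5
4 6
1 4
1 7
1 2
2 8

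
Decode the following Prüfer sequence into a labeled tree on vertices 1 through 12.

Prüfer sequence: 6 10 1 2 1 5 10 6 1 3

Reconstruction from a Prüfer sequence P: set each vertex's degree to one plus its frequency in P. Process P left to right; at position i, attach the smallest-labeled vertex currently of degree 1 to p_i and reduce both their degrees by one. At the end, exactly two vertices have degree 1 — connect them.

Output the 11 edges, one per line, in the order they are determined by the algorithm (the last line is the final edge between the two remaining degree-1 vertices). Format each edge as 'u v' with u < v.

Answer: 4 6
7 10
1 8
2 9
1 2
5 11
5 10
6 10
1 6
1 3
3 12

Derivation:
Initial degrees: {1:4, 2:2, 3:2, 4:1, 5:2, 6:3, 7:1, 8:1, 9:1, 10:3, 11:1, 12:1}
Step 1: smallest deg-1 vertex = 4, p_1 = 6. Add edge {4,6}. Now deg[4]=0, deg[6]=2.
Step 2: smallest deg-1 vertex = 7, p_2 = 10. Add edge {7,10}. Now deg[7]=0, deg[10]=2.
Step 3: smallest deg-1 vertex = 8, p_3 = 1. Add edge {1,8}. Now deg[8]=0, deg[1]=3.
Step 4: smallest deg-1 vertex = 9, p_4 = 2. Add edge {2,9}. Now deg[9]=0, deg[2]=1.
Step 5: smallest deg-1 vertex = 2, p_5 = 1. Add edge {1,2}. Now deg[2]=0, deg[1]=2.
Step 6: smallest deg-1 vertex = 11, p_6 = 5. Add edge {5,11}. Now deg[11]=0, deg[5]=1.
Step 7: smallest deg-1 vertex = 5, p_7 = 10. Add edge {5,10}. Now deg[5]=0, deg[10]=1.
Step 8: smallest deg-1 vertex = 10, p_8 = 6. Add edge {6,10}. Now deg[10]=0, deg[6]=1.
Step 9: smallest deg-1 vertex = 6, p_9 = 1. Add edge {1,6}. Now deg[6]=0, deg[1]=1.
Step 10: smallest deg-1 vertex = 1, p_10 = 3. Add edge {1,3}. Now deg[1]=0, deg[3]=1.
Final: two remaining deg-1 vertices are 3, 12. Add edge {3,12}.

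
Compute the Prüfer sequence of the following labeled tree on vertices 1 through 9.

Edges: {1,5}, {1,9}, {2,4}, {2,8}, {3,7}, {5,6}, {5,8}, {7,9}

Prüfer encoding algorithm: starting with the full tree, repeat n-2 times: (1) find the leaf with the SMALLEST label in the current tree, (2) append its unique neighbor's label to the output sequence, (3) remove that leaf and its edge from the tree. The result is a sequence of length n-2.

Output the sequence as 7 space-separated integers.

Answer: 7 2 8 5 9 5 1

Derivation:
Step 1: leaves = {3,4,6}. Remove smallest leaf 3, emit neighbor 7.
Step 2: leaves = {4,6,7}. Remove smallest leaf 4, emit neighbor 2.
Step 3: leaves = {2,6,7}. Remove smallest leaf 2, emit neighbor 8.
Step 4: leaves = {6,7,8}. Remove smallest leaf 6, emit neighbor 5.
Step 5: leaves = {7,8}. Remove smallest leaf 7, emit neighbor 9.
Step 6: leaves = {8,9}. Remove smallest leaf 8, emit neighbor 5.
Step 7: leaves = {5,9}. Remove smallest leaf 5, emit neighbor 1.
Done: 2 vertices remain (1, 9). Sequence = [7 2 8 5 9 5 1]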